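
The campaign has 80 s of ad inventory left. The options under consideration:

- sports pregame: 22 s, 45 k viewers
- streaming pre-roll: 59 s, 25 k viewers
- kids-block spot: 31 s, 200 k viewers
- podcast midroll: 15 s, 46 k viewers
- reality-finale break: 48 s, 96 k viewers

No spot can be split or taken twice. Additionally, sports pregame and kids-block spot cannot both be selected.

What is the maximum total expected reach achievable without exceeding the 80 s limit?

296

Kids-block spot + reality-finale break uses 79 of the 80 s and totals 296.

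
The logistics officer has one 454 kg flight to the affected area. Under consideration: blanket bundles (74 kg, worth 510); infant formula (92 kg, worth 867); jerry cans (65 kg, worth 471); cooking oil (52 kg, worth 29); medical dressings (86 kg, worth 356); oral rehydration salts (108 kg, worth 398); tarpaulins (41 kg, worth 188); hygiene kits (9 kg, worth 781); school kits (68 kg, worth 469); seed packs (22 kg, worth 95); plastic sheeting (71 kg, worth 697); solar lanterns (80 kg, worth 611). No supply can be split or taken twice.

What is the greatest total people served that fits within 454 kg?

4220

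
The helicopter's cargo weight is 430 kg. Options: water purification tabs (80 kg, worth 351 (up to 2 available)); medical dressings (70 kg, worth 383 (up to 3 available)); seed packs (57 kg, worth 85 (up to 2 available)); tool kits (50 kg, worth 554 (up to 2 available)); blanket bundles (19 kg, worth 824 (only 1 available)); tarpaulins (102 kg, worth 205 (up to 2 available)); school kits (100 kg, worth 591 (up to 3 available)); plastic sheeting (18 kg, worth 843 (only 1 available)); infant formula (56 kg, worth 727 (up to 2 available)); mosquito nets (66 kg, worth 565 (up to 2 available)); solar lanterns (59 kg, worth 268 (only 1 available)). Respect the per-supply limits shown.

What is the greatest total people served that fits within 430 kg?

5385

Ranking by ratio (people served/kg): plastic sheeting 46.83, blanket bundles 43.37, infant formula 12.98.
A density-first pass picks 2×tool kits + blanket bundles + plastic sheeting + 2×infant formula + 2×mosquito nets — 5359 at 381 kg.
Replace mosquito nets with school kits: the trade gains 26 net, giving 5385 at 415 kg.
Every other selection either busts 430 kg or exceeds an availability limit or fails to beat 5385.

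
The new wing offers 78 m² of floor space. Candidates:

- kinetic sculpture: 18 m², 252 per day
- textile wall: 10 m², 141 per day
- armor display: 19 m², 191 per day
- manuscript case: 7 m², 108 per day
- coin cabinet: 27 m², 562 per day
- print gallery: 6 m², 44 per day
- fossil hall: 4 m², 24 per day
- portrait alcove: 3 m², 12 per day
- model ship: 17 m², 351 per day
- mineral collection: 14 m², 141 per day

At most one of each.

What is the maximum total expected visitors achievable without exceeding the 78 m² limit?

A density-first pass picks textile wall + manuscript case + coin cabinet + portrait alcove + model ship + mineral collection — 1315 at 78 m².
But kinetic sculpture + textile wall + coin cabinet + print gallery + model ship fits in 78 m² and reaches 1350.

1350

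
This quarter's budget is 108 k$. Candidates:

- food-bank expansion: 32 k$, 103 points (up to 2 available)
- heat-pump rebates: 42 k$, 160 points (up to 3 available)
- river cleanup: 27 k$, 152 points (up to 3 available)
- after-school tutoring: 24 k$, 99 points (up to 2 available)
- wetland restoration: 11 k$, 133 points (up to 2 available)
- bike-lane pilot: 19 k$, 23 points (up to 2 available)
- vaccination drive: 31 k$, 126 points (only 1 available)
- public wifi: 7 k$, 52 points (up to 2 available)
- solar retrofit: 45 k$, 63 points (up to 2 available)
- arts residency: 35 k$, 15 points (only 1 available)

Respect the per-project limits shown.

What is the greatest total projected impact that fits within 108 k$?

722

A density-first pass picks 2×river cleanup + 2×wetland restoration + 2×public wifi — 674 at 90 k$.
Replace 2×public wifi with river cleanup: the trade gains 48 net, giving 722 at 103 k$.
That's the maximum — no swap from here does better than 722.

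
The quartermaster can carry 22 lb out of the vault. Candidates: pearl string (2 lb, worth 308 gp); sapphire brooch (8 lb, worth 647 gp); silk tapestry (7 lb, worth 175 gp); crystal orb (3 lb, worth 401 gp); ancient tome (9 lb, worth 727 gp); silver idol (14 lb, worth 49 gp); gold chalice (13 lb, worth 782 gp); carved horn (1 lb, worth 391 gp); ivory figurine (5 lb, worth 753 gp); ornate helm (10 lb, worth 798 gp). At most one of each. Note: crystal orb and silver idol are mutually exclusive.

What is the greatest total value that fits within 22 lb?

Filling by ratio: pearl string + sapphire brooch + crystal orb + carved horn + ivory figurine for 2500, with 3 lb left unused.
The 8 lb tied up in sapphire brooch is better spent on ornate helm — total rises to 2651 (21 lb).
Nothing else feasible within 22 lb beats 2651.

2651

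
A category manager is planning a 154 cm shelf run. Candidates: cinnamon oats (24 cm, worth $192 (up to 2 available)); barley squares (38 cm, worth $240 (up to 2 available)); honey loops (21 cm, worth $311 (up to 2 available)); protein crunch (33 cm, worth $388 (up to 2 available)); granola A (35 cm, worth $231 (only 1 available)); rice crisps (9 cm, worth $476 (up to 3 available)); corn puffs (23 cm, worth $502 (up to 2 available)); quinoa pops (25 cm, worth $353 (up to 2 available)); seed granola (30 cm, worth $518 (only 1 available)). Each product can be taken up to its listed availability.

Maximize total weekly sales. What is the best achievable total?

3656

By weekly sales per cm: rice crisps 52.89, corn puffs 21.83, seed granola 17.27, honey loops 14.81 lead.
Greedy by ratio would take 2×honey loops + 3×rice crisps + 2×corn puffs + seed granola: 145 cm used, total 3572.
Dropping 2×honey loops frees 42 cm; slotting in 2×quinoa pops (50 cm) lifts the total to 3656 at 153 cm.
The spare 1 cm is too small for any remaining product, and no exchange beats 3656.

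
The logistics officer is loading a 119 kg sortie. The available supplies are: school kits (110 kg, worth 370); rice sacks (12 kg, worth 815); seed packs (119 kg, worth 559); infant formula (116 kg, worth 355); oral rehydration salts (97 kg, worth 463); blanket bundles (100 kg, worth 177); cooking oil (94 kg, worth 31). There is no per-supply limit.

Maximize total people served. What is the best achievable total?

9×rice sacks uses 108 of the 119 kg and totals 7335.

7335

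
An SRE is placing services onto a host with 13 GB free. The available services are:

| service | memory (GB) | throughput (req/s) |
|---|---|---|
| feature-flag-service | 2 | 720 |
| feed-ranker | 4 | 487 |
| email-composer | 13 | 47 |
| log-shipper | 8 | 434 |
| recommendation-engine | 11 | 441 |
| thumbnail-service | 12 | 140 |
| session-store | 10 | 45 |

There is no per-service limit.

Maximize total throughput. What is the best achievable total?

Best packing: 6×feature-flag-service — 12 GB, 4320 total.
Nothing else within 13 GB beats 4320.

4320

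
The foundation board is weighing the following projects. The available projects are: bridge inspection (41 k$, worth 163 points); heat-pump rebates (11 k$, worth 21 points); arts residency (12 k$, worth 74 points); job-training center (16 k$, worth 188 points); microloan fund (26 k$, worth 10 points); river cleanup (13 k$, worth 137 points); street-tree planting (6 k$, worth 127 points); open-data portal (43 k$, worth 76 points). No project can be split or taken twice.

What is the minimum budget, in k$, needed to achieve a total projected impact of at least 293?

22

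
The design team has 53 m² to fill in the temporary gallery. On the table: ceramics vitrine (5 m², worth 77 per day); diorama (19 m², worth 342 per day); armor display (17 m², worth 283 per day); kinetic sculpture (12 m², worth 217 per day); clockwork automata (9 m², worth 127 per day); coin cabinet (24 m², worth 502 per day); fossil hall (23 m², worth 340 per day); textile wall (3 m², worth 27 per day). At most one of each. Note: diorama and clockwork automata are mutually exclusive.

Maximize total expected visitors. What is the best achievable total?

1002

Taking armor display + kinetic sculpture + coin cabinet: 53 m² used, 1002 in expected visitors.
Runner-up ceramics vitrine + kinetic sculpture + clockwork automata + coin cabinet + textile wall tops out at 950.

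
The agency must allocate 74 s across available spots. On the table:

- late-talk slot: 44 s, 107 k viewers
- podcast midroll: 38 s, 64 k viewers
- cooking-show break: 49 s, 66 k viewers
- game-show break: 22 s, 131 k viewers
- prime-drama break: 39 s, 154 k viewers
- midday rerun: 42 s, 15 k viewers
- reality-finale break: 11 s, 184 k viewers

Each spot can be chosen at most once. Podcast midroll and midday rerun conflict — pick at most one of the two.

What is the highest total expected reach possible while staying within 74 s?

469

Density check — reality-finale break 16.73, game-show break 5.95, prime-drama break 3.95 are the best per s.
Game-show break + prime-drama break + reality-finale break uses 72 of the 74 s and totals 469.
The closest alternative, podcast midroll + game-show break + reality-finale break, reaches only 379.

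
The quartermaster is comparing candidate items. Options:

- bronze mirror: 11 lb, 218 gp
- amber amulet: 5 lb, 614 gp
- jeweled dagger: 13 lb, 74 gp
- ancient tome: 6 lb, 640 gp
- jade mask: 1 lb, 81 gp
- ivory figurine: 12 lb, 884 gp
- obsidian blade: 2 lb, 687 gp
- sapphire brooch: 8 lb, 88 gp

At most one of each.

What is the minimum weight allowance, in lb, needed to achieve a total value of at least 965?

Need the lightest bundle worth ≥ 965.
Taking amber amulet + obsidian blade gives 1301 (≥ 965) for 7 lb.
No combination under 7 lb hits 965.

7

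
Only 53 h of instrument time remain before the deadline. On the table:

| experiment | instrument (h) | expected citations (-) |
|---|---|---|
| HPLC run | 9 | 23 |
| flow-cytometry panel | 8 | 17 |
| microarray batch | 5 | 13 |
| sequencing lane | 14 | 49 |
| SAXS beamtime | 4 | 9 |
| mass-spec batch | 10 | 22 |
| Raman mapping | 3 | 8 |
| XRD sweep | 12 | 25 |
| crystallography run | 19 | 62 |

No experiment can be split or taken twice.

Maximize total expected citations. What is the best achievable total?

Filling by ratio: HPLC run + microarray batch + sequencing lane + Raman mapping + crystallography run for 155, with 3 h left unused.
Replace microarray batch with flow-cytometry panel: the trade gains 4 net, giving 159 at 53 h.
Next best is flow-cytometry panel + microarray batch + sequencing lane + SAXS beamtime + Raman mapping + crystallography run at 158 (53 h) — short by 1.

159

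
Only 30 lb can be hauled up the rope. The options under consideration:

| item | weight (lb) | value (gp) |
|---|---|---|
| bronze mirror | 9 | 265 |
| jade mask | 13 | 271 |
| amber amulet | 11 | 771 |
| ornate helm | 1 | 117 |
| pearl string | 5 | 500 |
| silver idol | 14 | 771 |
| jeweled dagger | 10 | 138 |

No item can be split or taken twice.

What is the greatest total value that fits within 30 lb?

Density check — ornate helm 117.00, pearl string 100.00, amber amulet 70.09 are the best per lb.
Filling by ratio: bronze mirror + amber amulet + ornate helm + pearl string for 1653, with 4 lb left unused.
Dropping bronze mirror and ornate helm frees 10 lb; slotting in silver idol (14 lb) lifts the total to 2042 at 30 lb.

2042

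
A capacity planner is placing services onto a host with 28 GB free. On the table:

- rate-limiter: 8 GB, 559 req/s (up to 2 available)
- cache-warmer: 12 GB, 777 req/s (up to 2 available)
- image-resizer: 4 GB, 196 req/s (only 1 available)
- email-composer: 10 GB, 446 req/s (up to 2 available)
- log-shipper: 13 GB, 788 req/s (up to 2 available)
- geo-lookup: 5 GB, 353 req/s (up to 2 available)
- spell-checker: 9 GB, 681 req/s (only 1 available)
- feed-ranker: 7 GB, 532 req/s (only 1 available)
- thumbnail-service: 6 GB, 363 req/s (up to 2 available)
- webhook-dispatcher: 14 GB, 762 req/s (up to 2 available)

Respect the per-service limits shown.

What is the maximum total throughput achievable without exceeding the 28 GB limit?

By throughput per GB: feed-ranker 76.00, spell-checker 75.67, geo-lookup 70.60, rate-limiter 69.88 lead.
The ratio heuristic lands on 2×geo-lookup + spell-checker + feed-ranker (1919) but leaves 2 GB idle.
Replace geo-lookup and spell-checker with 2×rate-limiter: the trade gains 84 net, giving 2003 at 28 GB.
That's the maximum — no swap from here does better than 2003.

2003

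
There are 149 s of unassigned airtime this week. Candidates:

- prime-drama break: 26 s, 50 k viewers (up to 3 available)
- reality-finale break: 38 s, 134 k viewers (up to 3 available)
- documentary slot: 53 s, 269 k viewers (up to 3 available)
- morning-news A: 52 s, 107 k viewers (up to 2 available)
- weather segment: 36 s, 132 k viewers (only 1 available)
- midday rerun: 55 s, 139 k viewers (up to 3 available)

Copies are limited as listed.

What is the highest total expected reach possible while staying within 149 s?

672

Density check — documentary slot 5.08, weather segment 3.67, reality-finale break 3.53, midday rerun 2.53 are the best per s.
Taking the top-ratio spots first gives 2×documentary slot + weather segment for 670 (142 s).
Dropping weather segment frees 36 s; slotting in reality-finale break (38 s) lifts the total to 672 at 144 s.
The spare 5 s is too small for any remaining spot, and no exchange beats 672.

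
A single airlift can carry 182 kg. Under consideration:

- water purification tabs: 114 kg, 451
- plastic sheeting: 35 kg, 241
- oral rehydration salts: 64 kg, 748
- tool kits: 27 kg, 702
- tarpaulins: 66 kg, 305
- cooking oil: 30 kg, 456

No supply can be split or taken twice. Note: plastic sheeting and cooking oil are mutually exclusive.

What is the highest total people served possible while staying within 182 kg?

1906

Oral rehydration salts + tool kits + cooking oil uses 121 of the 182 kg and totals 1906.
Nothing else feasible within 182 kg beats 1906.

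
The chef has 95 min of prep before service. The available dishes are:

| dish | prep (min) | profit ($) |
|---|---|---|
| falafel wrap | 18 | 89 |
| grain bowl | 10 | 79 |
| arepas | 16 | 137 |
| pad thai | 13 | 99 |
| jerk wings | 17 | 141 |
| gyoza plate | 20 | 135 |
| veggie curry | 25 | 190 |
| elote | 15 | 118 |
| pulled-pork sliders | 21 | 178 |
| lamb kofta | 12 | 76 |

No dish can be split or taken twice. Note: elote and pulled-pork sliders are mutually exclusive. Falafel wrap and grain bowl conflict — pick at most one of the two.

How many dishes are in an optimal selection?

5

Best achievable profit is 745.
For example arepas + pad thai + jerk wings + veggie curry + pulled-pork sliders achieves it, using 92 min.
Every optimal selection uses 5 dishes.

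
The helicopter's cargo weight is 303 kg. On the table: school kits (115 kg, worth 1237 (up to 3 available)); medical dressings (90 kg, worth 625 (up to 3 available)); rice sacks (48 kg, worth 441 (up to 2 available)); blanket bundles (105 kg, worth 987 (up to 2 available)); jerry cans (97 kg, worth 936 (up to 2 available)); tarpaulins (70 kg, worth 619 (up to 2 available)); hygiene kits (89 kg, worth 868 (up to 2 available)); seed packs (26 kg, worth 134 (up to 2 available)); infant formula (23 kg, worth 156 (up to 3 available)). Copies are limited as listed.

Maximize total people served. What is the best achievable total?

The ratio heuristic lands on 2×school kits + rice sacks + infant formula (3071) but leaves 2 kg idle.
The 71 kg tied up in rice sacks and infant formula is better spent on tarpaulins — total rises to 3093 (300 kg).

3093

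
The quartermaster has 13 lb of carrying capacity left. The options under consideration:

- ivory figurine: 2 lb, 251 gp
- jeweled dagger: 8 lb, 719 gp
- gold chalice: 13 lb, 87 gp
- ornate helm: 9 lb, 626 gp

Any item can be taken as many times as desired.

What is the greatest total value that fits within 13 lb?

1506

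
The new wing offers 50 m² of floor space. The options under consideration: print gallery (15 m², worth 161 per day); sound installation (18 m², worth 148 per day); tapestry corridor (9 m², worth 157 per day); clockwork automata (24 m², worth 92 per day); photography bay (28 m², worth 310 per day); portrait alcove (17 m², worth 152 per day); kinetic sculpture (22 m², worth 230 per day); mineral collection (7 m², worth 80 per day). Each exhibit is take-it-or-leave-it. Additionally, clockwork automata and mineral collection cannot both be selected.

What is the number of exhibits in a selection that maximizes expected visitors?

3

The maximum expected visitors within 50 m² is 551.
print gallery + photography bay + mineral collection hits 551 at 50 m².
Any selection reaching 551 contains exactly 3 exhibits.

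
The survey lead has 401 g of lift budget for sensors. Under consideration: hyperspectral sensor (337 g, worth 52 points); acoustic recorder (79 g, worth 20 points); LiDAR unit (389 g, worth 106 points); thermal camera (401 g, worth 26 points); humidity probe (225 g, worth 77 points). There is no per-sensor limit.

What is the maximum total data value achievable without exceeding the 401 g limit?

Best packing: 2×acoustic recorder + humidity probe — 383 g, 117 total.
Nothing else within 401 g beats 117.

117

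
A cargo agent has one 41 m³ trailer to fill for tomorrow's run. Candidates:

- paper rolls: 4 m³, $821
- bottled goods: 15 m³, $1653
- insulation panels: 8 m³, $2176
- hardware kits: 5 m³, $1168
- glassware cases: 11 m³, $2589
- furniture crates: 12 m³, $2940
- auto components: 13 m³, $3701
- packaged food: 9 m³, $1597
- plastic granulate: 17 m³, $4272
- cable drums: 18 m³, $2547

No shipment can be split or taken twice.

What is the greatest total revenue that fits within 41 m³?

10562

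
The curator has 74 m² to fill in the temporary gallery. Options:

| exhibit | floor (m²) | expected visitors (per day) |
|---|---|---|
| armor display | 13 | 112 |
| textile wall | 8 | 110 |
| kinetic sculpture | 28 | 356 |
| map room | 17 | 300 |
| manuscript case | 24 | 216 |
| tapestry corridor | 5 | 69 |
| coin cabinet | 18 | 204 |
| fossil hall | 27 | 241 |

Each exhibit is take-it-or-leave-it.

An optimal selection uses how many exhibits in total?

The maximum expected visitors within 74 m² is 970.
For example textile wall + kinetic sculpture + map room + coin cabinet achieves it, using 71 m².
Every optimal selection uses 4 exhibits.

4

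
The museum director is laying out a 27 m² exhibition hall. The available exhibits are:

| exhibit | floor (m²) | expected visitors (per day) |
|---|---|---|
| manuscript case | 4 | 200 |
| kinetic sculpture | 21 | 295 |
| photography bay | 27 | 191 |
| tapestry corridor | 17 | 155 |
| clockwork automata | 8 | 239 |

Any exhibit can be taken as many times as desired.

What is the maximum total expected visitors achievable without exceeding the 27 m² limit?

1200

6×manuscript case uses 24 of the 27 m² and totals 1200.
No other feasible combination exceeds 1200.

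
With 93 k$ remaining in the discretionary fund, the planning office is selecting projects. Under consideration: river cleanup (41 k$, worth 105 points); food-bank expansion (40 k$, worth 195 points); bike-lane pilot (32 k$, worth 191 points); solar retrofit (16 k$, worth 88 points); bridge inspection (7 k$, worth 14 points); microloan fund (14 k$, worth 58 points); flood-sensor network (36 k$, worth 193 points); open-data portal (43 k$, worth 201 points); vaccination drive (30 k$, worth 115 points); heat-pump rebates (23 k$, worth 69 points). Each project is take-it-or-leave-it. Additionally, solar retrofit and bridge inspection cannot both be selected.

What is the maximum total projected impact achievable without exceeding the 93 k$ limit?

480

Density check — bike-lane pilot 5.97, solar retrofit 5.50, flood-sensor network 5.36, food-bank expansion 4.88 are the best per k$.
Best packing: bike-lane pilot + solar retrofit + open-data portal — 91 k$, 480 total.
An exhaustive check of the 1024 subsets confirms 480.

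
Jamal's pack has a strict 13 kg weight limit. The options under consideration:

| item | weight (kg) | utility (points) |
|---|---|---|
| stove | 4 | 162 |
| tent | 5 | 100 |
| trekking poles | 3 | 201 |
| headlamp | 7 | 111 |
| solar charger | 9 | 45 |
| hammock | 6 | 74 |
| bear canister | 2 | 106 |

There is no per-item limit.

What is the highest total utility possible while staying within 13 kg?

815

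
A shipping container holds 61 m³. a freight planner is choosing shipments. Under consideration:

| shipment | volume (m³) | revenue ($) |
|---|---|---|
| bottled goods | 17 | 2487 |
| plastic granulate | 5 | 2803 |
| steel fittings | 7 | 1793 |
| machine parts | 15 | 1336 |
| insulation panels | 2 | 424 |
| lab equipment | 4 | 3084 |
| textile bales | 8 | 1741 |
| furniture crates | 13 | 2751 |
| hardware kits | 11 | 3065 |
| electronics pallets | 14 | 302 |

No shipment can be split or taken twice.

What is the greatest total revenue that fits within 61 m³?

16407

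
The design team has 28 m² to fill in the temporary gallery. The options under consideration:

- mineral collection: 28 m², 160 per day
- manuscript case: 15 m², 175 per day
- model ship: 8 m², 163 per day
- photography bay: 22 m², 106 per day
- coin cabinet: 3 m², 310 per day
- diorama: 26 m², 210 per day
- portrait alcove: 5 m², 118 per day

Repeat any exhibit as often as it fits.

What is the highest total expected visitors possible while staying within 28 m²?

By expected visitors per m²: coin cabinet 103.33, portrait alcove 23.60, model ship 20.38 lead.
The ratio ordering already packs tightly: 9×coin cabinet, 27 m², 2790.
Every other selection either busts 28 m² or fails to beat 2790.

2790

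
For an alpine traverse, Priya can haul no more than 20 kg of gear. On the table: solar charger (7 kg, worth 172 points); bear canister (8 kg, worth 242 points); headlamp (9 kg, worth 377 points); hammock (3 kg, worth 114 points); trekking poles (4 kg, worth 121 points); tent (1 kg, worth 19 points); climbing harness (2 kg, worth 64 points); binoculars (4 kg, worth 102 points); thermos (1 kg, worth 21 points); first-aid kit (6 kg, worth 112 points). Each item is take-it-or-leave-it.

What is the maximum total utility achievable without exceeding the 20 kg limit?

733

Ranking by ratio (utility/kg): headlamp 41.89, hammock 38.00, climbing harness 32.00, bear canister 30.25.
Greedy by ratio would take headlamp + hammock + trekking poles + tent + climbing harness + thermos: 20 kg used, total 716.
A better packing is bear canister + headlamp + hammock: 20 kg, total 733.
Next best is headlamp + hammock + trekking poles + tent + climbing harness + thermos at 716 (20 kg) — short by 17.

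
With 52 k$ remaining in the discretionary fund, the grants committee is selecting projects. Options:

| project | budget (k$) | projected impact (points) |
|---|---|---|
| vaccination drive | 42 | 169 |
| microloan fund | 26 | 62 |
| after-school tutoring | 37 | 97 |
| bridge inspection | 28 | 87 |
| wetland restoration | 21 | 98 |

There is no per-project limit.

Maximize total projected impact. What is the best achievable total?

196

Ranking by ratio (projected impact/k$): wetland restoration 4.67, vaccination drive 4.02, bridge inspection 3.11, after-school tutoring 2.62.
Best packing: 2×wetland restoration — 42 k$, 196 total.
Every other selection either busts 52 k$ or fails to beat 196.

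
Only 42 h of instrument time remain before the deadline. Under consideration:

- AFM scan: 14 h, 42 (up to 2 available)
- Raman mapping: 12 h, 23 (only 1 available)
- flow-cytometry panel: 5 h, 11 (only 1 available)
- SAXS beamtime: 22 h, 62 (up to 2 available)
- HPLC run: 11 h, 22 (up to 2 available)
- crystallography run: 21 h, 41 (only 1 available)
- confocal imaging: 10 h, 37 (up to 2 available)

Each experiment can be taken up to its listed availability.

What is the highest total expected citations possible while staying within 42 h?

136

Ranking by ratio (expected citations/h): confocal imaging 3.70, AFM scan 3.00, SAXS beamtime 2.82, flow-cytometry panel 2.20.
A density-first pass picks AFM scan + flow-cytometry panel + 2×confocal imaging — 127 at 39 h.
Replace AFM scan and flow-cytometry panel with SAXS beamtime: the trade gains 9 net, giving 136 at 42 h.
No other feasible combination exceeds 136.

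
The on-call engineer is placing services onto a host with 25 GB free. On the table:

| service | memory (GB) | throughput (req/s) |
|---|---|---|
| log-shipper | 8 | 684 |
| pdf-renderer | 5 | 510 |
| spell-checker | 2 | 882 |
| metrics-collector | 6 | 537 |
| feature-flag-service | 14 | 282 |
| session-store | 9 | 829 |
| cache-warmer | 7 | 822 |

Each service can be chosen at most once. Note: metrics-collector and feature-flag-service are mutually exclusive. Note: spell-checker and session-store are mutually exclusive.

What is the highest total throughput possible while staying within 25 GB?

2925

Taking log-shipper + spell-checker + metrics-collector + cache-warmer: 23 GB used, 2925 in throughput.
Every other selection either busts 25 GB or breaks a pairing rule or fails to beat 2925.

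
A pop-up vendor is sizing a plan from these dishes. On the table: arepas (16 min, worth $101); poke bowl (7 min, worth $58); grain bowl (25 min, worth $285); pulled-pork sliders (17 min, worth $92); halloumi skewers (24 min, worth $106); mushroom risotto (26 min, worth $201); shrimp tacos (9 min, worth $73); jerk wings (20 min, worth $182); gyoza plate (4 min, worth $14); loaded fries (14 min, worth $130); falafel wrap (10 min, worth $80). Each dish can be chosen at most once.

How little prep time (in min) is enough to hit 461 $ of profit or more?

45

Need the lightest bundle worth ≥ 461.
Taking grain bowl + jerk wings gives 467 (≥ 461) for 45 min.
Below 45 min the best achievable stays under 461.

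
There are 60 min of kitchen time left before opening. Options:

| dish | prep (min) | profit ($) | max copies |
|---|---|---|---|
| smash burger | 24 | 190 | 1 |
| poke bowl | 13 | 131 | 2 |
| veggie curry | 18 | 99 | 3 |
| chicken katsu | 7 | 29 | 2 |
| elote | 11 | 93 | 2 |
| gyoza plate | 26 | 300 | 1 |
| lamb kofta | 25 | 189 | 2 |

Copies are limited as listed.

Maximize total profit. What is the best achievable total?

Ranking by ratio (profit/min): gyoza plate 11.54, poke bowl 10.08, elote 8.45, smash burger 7.92.
The ratio ordering already packs tightly: 2×poke bowl + chicken katsu + gyoza plate, 59 min, 591.
The spare 1 min is too small for any remaining dish, and no exchange beats 591.

591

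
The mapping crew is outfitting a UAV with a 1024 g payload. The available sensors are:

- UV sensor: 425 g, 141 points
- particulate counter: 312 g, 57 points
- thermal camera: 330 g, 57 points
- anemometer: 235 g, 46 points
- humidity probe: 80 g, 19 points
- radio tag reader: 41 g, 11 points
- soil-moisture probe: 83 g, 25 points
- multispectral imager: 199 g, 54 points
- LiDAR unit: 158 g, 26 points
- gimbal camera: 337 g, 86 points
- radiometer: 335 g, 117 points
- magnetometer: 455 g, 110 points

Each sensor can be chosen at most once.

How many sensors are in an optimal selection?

4

Best achievable data value is 323.
UV sensor + radio tag reader + multispectral imager + radiometer hits 323 at 1000 g.
All optima have 4 sensors.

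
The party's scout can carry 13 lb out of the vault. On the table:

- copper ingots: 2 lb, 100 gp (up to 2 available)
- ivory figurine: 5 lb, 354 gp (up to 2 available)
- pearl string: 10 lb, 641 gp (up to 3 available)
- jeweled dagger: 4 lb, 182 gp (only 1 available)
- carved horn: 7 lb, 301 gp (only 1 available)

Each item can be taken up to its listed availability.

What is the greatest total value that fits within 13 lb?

808

Taking copper ingots + 2×ivory figurine: 12 lb used, 808 in value.
The spare 1 lb is too small for any remaining item, and no exchange beats 808.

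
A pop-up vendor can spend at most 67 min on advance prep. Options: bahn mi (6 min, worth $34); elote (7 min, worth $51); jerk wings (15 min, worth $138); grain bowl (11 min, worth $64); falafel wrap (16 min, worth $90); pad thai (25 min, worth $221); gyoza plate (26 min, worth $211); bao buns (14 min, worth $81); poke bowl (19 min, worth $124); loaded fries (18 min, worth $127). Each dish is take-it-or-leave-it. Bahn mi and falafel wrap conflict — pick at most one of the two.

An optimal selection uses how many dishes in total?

3

Best achievable profit is 570.
jerk wings + pad thai + gyoza plate hits 570 at 66 min.
All optima have 3 dishes.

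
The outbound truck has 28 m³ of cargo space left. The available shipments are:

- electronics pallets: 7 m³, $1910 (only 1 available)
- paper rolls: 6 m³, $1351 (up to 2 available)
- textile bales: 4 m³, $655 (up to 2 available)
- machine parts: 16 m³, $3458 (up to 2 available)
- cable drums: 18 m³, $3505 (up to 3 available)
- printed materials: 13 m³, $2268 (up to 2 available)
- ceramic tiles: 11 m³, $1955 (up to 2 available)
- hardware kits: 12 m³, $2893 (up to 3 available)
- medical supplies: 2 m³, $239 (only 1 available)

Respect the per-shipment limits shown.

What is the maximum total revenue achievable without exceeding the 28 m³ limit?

6441

Ranking by ratio (revenue/m³): electronics pallets 272.86, hardware kits 241.08, paper rolls 225.17, machine parts 216.12.
Taking the top-ratio shipments first gives electronics pallets + paper rolls + hardware kits + medical supplies for 6393 (27 m³).
Using the slack differently, textile bales + 2×hardware kits comes to 6441 at 28 m³.
Every other selection either busts 28 m³ or exceeds an availability limit or fails to beat 6441.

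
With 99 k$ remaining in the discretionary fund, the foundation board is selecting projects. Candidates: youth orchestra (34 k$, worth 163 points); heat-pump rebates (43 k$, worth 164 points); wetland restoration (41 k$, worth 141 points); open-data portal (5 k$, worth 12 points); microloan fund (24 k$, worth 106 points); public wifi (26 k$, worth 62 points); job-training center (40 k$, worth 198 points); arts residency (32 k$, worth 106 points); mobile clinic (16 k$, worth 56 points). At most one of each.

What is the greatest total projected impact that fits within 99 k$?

Density check — job-training center 4.95, youth orchestra 4.79, microloan fund 4.42 are the best per k$.
Taking youth orchestra + microloan fund + job-training center: 98 k$ used, 467 in projected impact.
The closest alternative, youth orchestra + open-data portal + job-training center + mobile clinic, reaches only 429.

467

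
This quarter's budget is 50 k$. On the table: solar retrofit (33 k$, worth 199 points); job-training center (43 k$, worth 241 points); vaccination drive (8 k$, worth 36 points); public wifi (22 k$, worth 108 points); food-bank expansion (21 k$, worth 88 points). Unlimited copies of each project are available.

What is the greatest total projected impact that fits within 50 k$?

271

The ratio ordering already packs tightly: solar retrofit + 2×vaccination drive, 49 k$, 271.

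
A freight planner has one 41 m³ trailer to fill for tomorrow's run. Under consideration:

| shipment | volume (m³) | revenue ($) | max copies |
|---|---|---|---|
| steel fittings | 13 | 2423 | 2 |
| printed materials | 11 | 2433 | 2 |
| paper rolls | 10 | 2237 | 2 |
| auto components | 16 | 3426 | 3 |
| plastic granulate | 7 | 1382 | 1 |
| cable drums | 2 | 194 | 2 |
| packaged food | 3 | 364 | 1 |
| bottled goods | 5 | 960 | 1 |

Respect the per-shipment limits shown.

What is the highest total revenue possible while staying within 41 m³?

Ranking by ratio (revenue/m³): paper rolls 223.70, printed materials 221.18, auto components 214.12, plastic granulate 197.43.
Greedy by ratio would take printed materials + 2×paper rolls + plastic granulate + packaged food: 41 m³ used, total 8653.
Reworking the packing: 2×paper rolls + auto components + bottled goods uses 41 m³ and improves the total to 8860.
No other feasible combination exceeds 8860.

8860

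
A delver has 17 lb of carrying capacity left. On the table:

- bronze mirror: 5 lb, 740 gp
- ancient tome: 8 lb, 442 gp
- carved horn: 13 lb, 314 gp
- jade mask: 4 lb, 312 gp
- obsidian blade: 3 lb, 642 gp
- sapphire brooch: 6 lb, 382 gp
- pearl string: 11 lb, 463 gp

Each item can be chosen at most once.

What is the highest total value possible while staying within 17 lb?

1824

By value per lb: obsidian blade 214.00, bronze mirror 148.00, jade mask 78.00, sapphire brooch 63.67 lead.
A density-first pass picks bronze mirror + jade mask + obsidian blade — 1694 at 12 lb.
Replace jade mask with ancient tome: the trade gains 130 net, giving 1824 at 16 lb.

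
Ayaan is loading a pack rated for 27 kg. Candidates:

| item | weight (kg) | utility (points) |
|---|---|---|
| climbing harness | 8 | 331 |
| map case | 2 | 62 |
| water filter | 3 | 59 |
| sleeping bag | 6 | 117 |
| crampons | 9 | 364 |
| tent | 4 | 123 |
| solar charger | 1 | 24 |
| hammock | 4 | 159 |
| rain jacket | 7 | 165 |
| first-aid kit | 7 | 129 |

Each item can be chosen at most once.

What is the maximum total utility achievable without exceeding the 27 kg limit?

1039

The ratio ordering already packs tightly: climbing harness + map case + crampons + tent + hammock, 27 kg, 1039.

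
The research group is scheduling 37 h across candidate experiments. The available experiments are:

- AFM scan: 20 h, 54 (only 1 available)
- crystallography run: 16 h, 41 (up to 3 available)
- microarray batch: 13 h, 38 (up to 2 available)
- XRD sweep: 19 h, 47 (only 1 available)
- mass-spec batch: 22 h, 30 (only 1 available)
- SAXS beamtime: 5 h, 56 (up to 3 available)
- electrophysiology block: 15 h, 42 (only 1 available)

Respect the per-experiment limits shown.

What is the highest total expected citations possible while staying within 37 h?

222

Greedy by ratio would take microarray batch + 3×SAXS beamtime: 28 h used, total 206.
Replace microarray batch with AFM scan: the trade gains 16 net, giving 222 at 35 h.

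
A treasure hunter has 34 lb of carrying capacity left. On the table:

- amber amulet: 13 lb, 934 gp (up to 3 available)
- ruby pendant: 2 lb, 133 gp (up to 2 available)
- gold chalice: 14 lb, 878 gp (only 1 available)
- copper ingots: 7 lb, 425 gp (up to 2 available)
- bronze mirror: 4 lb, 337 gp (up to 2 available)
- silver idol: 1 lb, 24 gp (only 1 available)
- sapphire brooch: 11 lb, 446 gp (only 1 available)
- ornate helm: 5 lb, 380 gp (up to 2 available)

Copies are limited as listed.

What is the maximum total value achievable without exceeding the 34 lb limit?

2542

Greedy by ratio would take amber amulet + ruby pendant + 2×bronze mirror + silver idol + 2×ornate helm: 34 lb used, total 2525.
Dropping ruby pendant and silver idol and 2×ornate helm frees 13 lb; slotting in amber amulet (13 lb) lifts the total to 2542 at 34 lb.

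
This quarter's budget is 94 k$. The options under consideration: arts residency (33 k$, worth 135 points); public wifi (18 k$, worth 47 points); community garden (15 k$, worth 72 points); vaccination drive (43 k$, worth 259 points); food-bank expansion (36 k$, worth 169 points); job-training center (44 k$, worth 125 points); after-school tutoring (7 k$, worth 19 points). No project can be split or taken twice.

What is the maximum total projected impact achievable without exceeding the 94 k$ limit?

Ranking by ratio (projected impact/k$): vaccination drive 6.02, community garden 4.80, food-bank expansion 4.69.
Community garden + vaccination drive + food-bank expansion uses 94 of the 94 k$ and totals 500.
Runner-up arts residency + community garden + vaccination drive tops out at 466.

500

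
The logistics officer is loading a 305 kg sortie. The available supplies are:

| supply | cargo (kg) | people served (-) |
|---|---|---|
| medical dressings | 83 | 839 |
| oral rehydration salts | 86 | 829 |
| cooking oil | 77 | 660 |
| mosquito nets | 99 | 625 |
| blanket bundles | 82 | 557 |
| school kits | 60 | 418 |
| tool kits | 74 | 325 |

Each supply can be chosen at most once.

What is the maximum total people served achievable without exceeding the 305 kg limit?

By people served per kg: medical dressings 10.11, oral rehydration salts 9.64, cooking oil 8.57 lead.
The ratio heuristic lands on medical dressings + oral rehydration salts + cooking oil (2328) but leaves 59 kg idle.
Replace oral rehydration salts with blanket bundles + school kits: the trade gains 146 net, giving 2474 at 302 kg.
Next best is oral rehydration salts + cooking oil + blanket bundles + school kits at 2464 (305 kg) — short by 10.

2474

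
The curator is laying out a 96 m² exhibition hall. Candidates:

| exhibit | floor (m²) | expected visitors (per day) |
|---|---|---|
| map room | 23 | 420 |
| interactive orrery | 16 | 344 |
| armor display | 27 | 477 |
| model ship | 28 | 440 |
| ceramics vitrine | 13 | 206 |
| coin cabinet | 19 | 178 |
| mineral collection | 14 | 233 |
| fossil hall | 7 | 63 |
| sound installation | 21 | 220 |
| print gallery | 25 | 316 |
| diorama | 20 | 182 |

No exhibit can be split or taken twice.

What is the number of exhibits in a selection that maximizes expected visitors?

4

Best achievable expected visitors is 1681.
map room + interactive orrery + armor display + model ship hits 1681 at 94 m².
Any selection reaching 1681 contains exactly 4 exhibits.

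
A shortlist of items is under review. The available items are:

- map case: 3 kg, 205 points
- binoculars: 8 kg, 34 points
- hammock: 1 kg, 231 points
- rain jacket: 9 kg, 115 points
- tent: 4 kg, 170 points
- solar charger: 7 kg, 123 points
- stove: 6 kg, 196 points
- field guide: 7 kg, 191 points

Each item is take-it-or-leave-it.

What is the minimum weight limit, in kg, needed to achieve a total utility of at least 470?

8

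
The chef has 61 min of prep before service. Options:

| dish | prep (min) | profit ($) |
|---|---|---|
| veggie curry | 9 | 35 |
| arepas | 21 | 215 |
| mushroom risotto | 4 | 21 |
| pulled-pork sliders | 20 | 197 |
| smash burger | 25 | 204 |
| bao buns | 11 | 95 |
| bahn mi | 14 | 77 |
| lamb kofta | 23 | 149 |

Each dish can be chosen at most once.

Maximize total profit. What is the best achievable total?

542

Ranking by ratio (profit/min): arepas 10.24, pulled-pork sliders 9.85, bao buns 8.64, smash burger 8.16.
The ratio heuristic lands on arepas + mushroom risotto + pulled-pork sliders + bao buns (528) but leaves 5 min idle.
Dropping mushroom risotto frees 4 min; slotting in veggie curry (9 min) lifts the total to 542 at 61 min.
Runner-up arepas + mushroom risotto + smash burger + bao buns tops out at 535.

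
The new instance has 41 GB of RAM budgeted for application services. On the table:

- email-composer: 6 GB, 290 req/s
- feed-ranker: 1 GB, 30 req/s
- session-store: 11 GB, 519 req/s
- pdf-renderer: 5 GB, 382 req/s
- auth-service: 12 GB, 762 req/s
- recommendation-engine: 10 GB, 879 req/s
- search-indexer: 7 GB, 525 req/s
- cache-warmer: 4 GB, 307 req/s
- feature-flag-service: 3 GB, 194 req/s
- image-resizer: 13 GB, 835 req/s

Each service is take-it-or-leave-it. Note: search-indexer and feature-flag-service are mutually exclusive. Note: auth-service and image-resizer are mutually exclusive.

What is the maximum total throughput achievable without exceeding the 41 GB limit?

Taking feed-ranker + pdf-renderer + recommendation-engine + search-indexer + cache-warmer + image-resizer: 40 GB used, 2958 in throughput.
That's the maximum — no feasible swap from here does better than 2958.

2958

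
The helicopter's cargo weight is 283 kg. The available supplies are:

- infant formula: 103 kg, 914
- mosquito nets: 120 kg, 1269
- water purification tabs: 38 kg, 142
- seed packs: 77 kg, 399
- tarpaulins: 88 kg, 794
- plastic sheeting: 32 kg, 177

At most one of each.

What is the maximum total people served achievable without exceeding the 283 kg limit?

Best packing: mosquito nets + water purification tabs + tarpaulins + plastic sheeting — 278 kg, 2382 total.
Next best is infant formula + mosquito nets + plastic sheeting at 2360 (255 kg) — short by 22.

2382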